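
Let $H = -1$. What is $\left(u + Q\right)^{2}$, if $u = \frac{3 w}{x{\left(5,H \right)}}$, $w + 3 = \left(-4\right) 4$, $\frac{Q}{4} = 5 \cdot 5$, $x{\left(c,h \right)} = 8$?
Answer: $\frac{552049}{64} \approx 8625.8$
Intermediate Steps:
$Q = 100$ ($Q = 4 \cdot 5 \cdot 5 = 4 \cdot 25 = 100$)
$w = -19$ ($w = -3 - 16 = -19$)
$u = - \frac{57}{8}$ ($u = \frac{3 \left(-19\right)}{8} = \left(-57\right) \frac{1}{8} = - \frac{57}{8} \approx -7.125$)
$\left(u + Q\right)^{2} = \left(- \frac{57}{8} + 100\right)^{2} = \left(\frac{743}{8}\right)^{2} = \frac{552049}{64}$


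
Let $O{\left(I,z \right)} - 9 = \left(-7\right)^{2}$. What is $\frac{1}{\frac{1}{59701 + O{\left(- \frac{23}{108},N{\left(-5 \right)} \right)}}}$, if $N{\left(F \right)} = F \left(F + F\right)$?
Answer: $59759$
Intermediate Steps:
$N{\left(F \right)} = 2 F^{2}$ ($N{\left(F \right)} = F 2 F = 2 F^{2}$)
$O{\left(I,z \right)} = 58$ ($O{\left(I,z \right)} = 9 + \left(-7\right)^{2} = 9 + 49 = 58$)
$\frac{1}{\frac{1}{59701 + O{\left(- \frac{23}{108},N{\left(-5 \right)} \right)}}} = \frac{1}{\frac{1}{59701 + 58}} = \frac{1}{\frac{1}{59759}} = 59759$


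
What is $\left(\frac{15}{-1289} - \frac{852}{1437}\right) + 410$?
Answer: $\frac{252773449}{617431} \approx 409.4$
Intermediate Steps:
$\left(\frac{15}{-1289} - \frac{852}{1437}\right) + 410 = \left(15 \left(- \frac{1}{1289}\right) - \frac{284}{479}\right) + 410 = \left(- \frac{15}{1289} - \frac{284}{479}\right) + 410 = - \frac{373261}{617431} + 410 = \frac{252773449}{617431}$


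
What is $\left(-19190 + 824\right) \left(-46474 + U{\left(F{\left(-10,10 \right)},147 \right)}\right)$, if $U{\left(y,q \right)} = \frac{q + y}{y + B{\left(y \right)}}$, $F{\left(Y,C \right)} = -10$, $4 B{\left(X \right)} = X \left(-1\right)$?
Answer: $\frac{4269384848}{5} \approx 8.5388 \cdot 10^{8}$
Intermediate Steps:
$B{\left(X \right)} = - \frac{X}{4}$ ($B{\left(X \right)} = \frac{X \left(-1\right)}{4} = \frac{\left(-1\right) X}{4} = - \frac{X}{4}$)
$U{\left(y,q \right)} = \frac{4 \left(q + y\right)}{3 y}$ ($U{\left(y,q \right)} = \frac{q + y}{y - \frac{y}{4}} = \frac{q + y}{\frac{3}{4} y} = \left(q + y\right) \frac{4}{3 y} = \frac{4 \left(q + y\right)}{3 y}$)
$\left(-19190 + 824\right) \left(-46474 + U{\left(F{\left(-10,10 \right)},147 \right)}\right) = \left(-19190 + 824\right) \left(-46474 + \frac{4 \left(147 - 10\right)}{3 \left(-10\right)}\right) = - 18366 \left(-46474 + \frac{4}{3} \left(- \frac{1}{10}\right) 137\right) = - 18366 \left(-46474 - \frac{274}{15}\right) = \left(-18366\right) \left(- \frac{697384}{15}\right) = \frac{4269384848}{5}$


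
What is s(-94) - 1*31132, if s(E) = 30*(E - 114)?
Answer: -37372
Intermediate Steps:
s(E) = -3420 + 30*E (s(E) = 30*(-114 + E) = -3420 + 30*E)
s(-94) - 1*31132 = (-3420 + 30*(-94)) - 1*31132 = (-3420 - 2820) - 31132 = -6240 - 31132 = -37372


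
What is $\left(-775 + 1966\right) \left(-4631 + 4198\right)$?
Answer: $-515703$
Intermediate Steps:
$\left(-775 + 1966\right) \left(-4631 + 4198\right) = 1191 \left(-433\right) = -515703$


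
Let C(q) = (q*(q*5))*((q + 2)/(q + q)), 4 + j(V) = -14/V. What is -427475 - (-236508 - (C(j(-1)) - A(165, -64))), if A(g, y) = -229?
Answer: -190438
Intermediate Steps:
j(V) = -4 - 14/V
C(q) = 5*q*(2 + q)/2 (C(q) = (q*(5*q))*((2 + q)/((2*q))) = (5*q²)*((2 + q)*(1/(2*q))) = (5*q²)*((2 + q)/(2*q)) = 5*q*(2 + q)/2)
-427475 - (-236508 - (C(j(-1)) - A(165, -64))) = -427475 - (-236508 - (5*(-4 - 14/(-1))*(2 + (-4 - 14/(-1)))/2 - 1*(-229))) = -427475 - (-236508 - (5*(-4 - 14*(-1))*(2 + (-4 - 14*(-1)))/2 + 229)) = -427475 - (-236508 - (5*(-4 + 14)*(2 + (-4 + 14))/2 + 229)) = -427475 - (-236508 - ((5/2)*10*(2 + 10) + 229)) = -427475 - (-236508 - ((5/2)*10*12 + 229)) = -427475 - (-236508 - (300 + 229)) = -427475 - (-236508 - 1*529) = -427475 - (-236508 - 529) = -427475 - 1*(-237037) = -427475 + 237037 = -190438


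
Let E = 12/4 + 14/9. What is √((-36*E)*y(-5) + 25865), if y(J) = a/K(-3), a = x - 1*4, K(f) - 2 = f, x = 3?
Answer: √25701 ≈ 160.32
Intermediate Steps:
K(f) = 2 + f
E = 41/9 (E = 12*(¼) + 14*(⅑) = 3 + 14/9 = 41/9 ≈ 4.5556)
a = -1 (a = 3 - 1*4 = 3 - 4 = -1)
y(J) = 1 (y(J) = -1/(2 - 3) = -1/(-1) = -1*(-1) = 1)
√((-36*E)*y(-5) + 25865) = √(-36*41/9*1 + 25865) = √(-164*1 + 25865) = √(-164 + 25865) = √25701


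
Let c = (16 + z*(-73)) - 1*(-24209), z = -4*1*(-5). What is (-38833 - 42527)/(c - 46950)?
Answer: 16272/4837 ≈ 3.3641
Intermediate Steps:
z = 20 (z = -4*(-5) = 20)
c = 22765 (c = (16 + 20*(-73)) - 1*(-24209) = (16 - 1460) + 24209 = -1444 + 24209 = 22765)
(-38833 - 42527)/(c - 46950) = (-38833 - 42527)/(22765 - 46950) = -81360/(-24185) = -81360*(-1/24185) = 16272/4837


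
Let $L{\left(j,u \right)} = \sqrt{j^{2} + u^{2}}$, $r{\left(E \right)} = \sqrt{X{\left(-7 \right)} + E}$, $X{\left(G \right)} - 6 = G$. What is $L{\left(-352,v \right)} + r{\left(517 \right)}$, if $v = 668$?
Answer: $2 \sqrt{129} + 4 \sqrt{35633} \approx 777.78$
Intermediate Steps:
$X{\left(G \right)} = 6 + G$
$r{\left(E \right)} = \sqrt{-1 + E}$ ($r{\left(E \right)} = \sqrt{\left(6 - 7\right) + E} = \sqrt{-1 + E}$)
$L{\left(-352,v \right)} + r{\left(517 \right)} = \sqrt{\left(-352\right)^{2} + 668^{2}} + \sqrt{-1 + 517} = \sqrt{123904 + 446224} + \sqrt{516} = \sqrt{570128} + 2 \sqrt{129} = 4 \sqrt{35633} + 2 \sqrt{129} = 2 \sqrt{129} + 4 \sqrt{35633}$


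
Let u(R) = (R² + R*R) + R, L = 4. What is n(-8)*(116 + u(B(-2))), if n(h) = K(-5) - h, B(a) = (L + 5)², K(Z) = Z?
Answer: 39957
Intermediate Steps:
B(a) = 81 (B(a) = (4 + 5)² = 9² = 81)
u(R) = R + 2*R² (u(R) = (R² + R²) + R = 2*R² + R = R + 2*R²)
n(h) = -5 - h
n(-8)*(116 + u(B(-2))) = (-5 - 1*(-8))*(116 + 81*(1 + 2*81)) = (-5 + 8)*(116 + 81*(1 + 162)) = 3*(116 + 81*163) = 3*(116 + 13203) = 3*13319 = 39957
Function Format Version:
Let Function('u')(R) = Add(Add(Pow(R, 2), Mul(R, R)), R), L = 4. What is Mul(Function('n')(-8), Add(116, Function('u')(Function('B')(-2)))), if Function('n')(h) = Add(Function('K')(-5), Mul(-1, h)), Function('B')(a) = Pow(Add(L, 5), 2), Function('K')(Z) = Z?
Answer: 39957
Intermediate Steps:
Function('B')(a) = 81 (Function('B')(a) = Pow(Add(4, 5), 2) = Pow(9, 2) = 81)
Function('u')(R) = Add(R, Mul(2, Pow(R, 2))) (Function('u')(R) = Add(Add(Pow(R, 2), Pow(R, 2)), R) = Add(Mul(2, Pow(R, 2)), R) = Add(R, Mul(2, Pow(R, 2))))
Function('n')(h) = Add(-5, Mul(-1, h))
Mul(Function('n')(-8), Add(116, Function('u')(Function('B')(-2)))) = Mul(Add(-5, Mul(-1, -8)), Add(116, Mul(81, Add(1, Mul(2, 81))))) = Mul(Add(-5, 8), Add(116, Mul(81, Add(1, 162)))) = Mul(3, Add(116, Mul(81, 163))) = Mul(3, Add(116, 13203)) = Mul(3, 13319) = 39957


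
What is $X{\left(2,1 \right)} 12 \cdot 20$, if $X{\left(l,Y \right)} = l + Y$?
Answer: $720$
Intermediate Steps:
$X{\left(l,Y \right)} = Y + l$
$X{\left(2,1 \right)} 12 \cdot 20 = \left(1 + 2\right) 12 \cdot 20 = 3 \cdot 12 \cdot 20 = 36 \cdot 20 = 720$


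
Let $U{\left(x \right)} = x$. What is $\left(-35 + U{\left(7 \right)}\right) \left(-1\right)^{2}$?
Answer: $-28$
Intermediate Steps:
$\left(-35 + U{\left(7 \right)}\right) \left(-1\right)^{2} = \left(-35 + 7\right) \left(-1\right)^{2} = \left(-28\right) 1 = -28$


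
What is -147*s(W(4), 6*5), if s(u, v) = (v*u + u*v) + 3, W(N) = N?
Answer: -35721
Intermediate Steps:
s(u, v) = 3 + 2*u*v (s(u, v) = (u*v + u*v) + 3 = 2*u*v + 3 = 3 + 2*u*v)
-147*s(W(4), 6*5) = -147*(3 + 2*4*(6*5)) = -147*(3 + 2*4*30) = -147*(3 + 240) = -147*243 = -35721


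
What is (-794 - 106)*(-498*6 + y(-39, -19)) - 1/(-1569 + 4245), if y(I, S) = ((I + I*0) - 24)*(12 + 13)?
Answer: 10989529199/2676 ≈ 4.1067e+6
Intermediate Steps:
y(I, S) = -600 + 25*I (y(I, S) = ((I + 0) - 24)*25 = (I - 24)*25 = (-24 + I)*25 = -600 + 25*I)
(-794 - 106)*(-498*6 + y(-39, -19)) - 1/(-1569 + 4245) = (-794 - 106)*(-498*6 + (-600 + 25*(-39))) - 1/(-1569 + 4245) = -900*(-2988 + (-600 - 975)) - 1/2676 = -900*(-2988 - 1575) - 1*1/2676 = -900*(-4563) - 1/2676 = 4106700 - 1/2676 = 10989529199/2676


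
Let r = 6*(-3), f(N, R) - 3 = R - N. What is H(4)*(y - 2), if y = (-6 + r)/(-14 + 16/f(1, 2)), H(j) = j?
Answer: 8/5 ≈ 1.6000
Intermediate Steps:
f(N, R) = 3 + R - N (f(N, R) = 3 + (R - N) = 3 + R - N)
r = -18
y = 12/5 (y = (-6 - 18)/(-14 + 16/(3 + 2 - 1*1)) = -24/(-14 + 16/(3 + 2 - 1)) = -24/(-14 + 16/4) = -24/(-14 + 16*(1/4)) = -24/(-14 + 4) = -24/(-10) = -24*(-1/10) = 12/5 ≈ 2.4000)
H(4)*(y - 2) = 4*(12/5 - 2) = 4*(2/5) = 8/5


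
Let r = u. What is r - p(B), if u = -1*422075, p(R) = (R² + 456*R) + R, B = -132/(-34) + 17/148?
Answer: -2683507603733/6330256 ≈ -4.2392e+5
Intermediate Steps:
B = 10057/2516 (B = -132*(-1/34) + 17*(1/148) = 66/17 + 17/148 = 10057/2516 ≈ 3.9972)
p(R) = R² + 457*R
u = -422075
r = -422075
r - p(B) = -422075 - 10057*(457 + 10057/2516)/2516 = -422075 - 10057*1159869/(2516*2516) = -422075 - 1*11664802533/6330256 = -422075 - 11664802533/6330256 = -2683507603733/6330256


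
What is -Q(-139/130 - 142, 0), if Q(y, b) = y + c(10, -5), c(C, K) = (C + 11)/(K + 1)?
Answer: 38563/260 ≈ 148.32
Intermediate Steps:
c(C, K) = (11 + C)/(1 + K)
Q(y, b) = -21/4 + y (Q(y, b) = y + (11 + 10)/(1 - 5) = y + 21/(-4) = y - ¼*21 = y - 21/4 = -21/4 + y)
-Q(-139/130 - 142, 0) = -(-21/4 + (-139/130 - 142)) = -(-21/4 - 18599/130) = -1*(-38563/260) = 38563/260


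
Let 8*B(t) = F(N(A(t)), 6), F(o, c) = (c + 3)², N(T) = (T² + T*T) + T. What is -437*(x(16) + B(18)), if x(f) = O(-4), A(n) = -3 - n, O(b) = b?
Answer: -21413/8 ≈ -2676.6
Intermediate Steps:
N(T) = T + 2*T² (N(T) = (T² + T²) + T = 2*T² + T = T + 2*T²)
F(o, c) = (3 + c)²
B(t) = 81/8 (B(t) = (3 + 6)²/8 = (⅛)*9² = (⅛)*81 = 81/8)
x(f) = -4
-437*(x(16) + B(18)) = -437*(-4 + 81/8) = -437*49/8 = -21413/8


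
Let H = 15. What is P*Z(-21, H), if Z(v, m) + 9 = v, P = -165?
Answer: 4950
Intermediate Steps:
Z(v, m) = -9 + v
P*Z(-21, H) = -165*(-9 - 21) = -165*(-30) = 4950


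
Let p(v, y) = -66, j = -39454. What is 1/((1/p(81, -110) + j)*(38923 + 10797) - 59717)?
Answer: -3/5885140051 ≈ -5.0976e-10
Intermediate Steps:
1/((1/p(81, -110) + j)*(38923 + 10797) - 59717) = 1/((1/(-66) - 39454)*(38923 + 10797) - 59717) = 1/((-1/66 - 39454)*49720 - 59717) = 1/(-2603965/66*49720 - 59717) = 1/(-5884960900/3 - 59717) = 1/(-5885140051/3) = -3/5885140051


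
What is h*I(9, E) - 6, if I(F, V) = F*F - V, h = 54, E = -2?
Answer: 4476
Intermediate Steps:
I(F, V) = F**2 - V
h*I(9, E) - 6 = 54*(9**2 - 1*(-2)) - 6 = 54*(81 + 2) - 6 = 54*83 - 6 = 4482 - 6 = 4476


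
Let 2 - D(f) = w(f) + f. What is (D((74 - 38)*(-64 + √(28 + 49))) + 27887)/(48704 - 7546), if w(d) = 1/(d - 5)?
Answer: 78980194143/107662927931 - 94170384*√77/107662927931 ≈ 0.72591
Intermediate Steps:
w(d) = 1/(-5 + d)
D(f) = 2 - f - 1/(-5 + f) (D(f) = 2 - (1/(-5 + f) + f) = 2 - (f + 1/(-5 + f)) = 2 + (-f - 1/(-5 + f)) = 2 - f - 1/(-5 + f))
(D((74 - 38)*(-64 + √(28 + 49))) + 27887)/(48704 - 7546) = ((-1 + (-5 + (74 - 38)*(-64 + √(28 + 49)))*(2 - (74 - 38)*(-64 + √(28 + 49))))/(-5 + (74 - 38)*(-64 + √(28 + 49))) + 27887)/(48704 - 7546) = ((-1 + (-5 + 36*(-64 + √77))*(2 - 36*(-64 + √77)))/(-5 + 36*(-64 + √77)) + 27887)/41158 = ((-1 + (-5 + (-2304 + 36*√77))*(2 - (-2304 + 36*√77)))/(-5 + (-2304 + 36*√77)) + 27887)*(1/41158) = ((-1 + (-2309 + 36*√77)*(2 + (2304 - 36*√77)))/(-2309 + 36*√77) + 27887)*(1/41158) = ((-1 + (-2309 + 36*√77)*(2306 - 36*√77))/(-2309 + 36*√77) + 27887)*(1/41158) = (27887 + (-1 + (-2309 + 36*√77)*(2306 - 36*√77))/(-2309 + 36*√77))*(1/41158) = 27887/41158 + (-1 + (-2309 + 36*√77)*(2306 - 36*√77))/(41158*(-2309 + 36*√77))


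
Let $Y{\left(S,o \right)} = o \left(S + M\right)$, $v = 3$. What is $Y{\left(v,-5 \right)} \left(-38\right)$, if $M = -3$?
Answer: $0$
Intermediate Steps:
$Y{\left(S,o \right)} = o \left(-3 + S\right)$ ($Y{\left(S,o \right)} = o \left(S - 3\right) = o \left(-3 + S\right)$)
$Y{\left(v,-5 \right)} \left(-38\right) = - 5 \left(-3 + 3\right) \left(-38\right) = \left(-5\right) 0 \left(-38\right) = 0 \left(-38\right) = 0$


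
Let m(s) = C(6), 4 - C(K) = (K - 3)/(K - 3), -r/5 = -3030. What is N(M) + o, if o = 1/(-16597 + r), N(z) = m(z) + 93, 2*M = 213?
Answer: 138911/1447 ≈ 95.999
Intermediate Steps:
r = 15150 (r = -5*(-3030) = 15150)
M = 213/2 (M = (1/2)*213 = 213/2 ≈ 106.50)
C(K) = 3 (C(K) = 4 - (K - 3)/(K - 3) = 4 - (-3 + K)/(-3 + K) = 4 - 1*1 = 4 - 1 = 3)
m(s) = 3
N(z) = 96 (N(z) = 3 + 93 = 96)
o = -1/1447 (o = 1/(-16597 + 15150) = 1/(-1447) = -1/1447 ≈ -0.00069109)
N(M) + o = 96 - 1/1447 = 138911/1447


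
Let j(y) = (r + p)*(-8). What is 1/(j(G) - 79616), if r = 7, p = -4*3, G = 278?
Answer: -1/79576 ≈ -1.2567e-5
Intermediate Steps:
p = -12
j(y) = 40 (j(y) = (7 - 12)*(-8) = -5*(-8) = 40)
1/(j(G) - 79616) = 1/(40 - 79616) = 1/(-79576) = -1/79576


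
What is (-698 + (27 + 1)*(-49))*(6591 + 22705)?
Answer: -60642720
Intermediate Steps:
(-698 + (27 + 1)*(-49))*(6591 + 22705) = (-698 + 28*(-49))*29296 = (-698 - 1372)*29296 = -2070*29296 = -60642720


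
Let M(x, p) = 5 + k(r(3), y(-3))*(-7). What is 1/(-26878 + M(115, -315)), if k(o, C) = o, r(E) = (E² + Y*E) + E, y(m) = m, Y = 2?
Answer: -1/26999 ≈ -3.7038e-5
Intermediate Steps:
r(E) = E² + 3*E (r(E) = (E² + 2*E) + E = E² + 3*E)
M(x, p) = -121 (M(x, p) = 5 + (3*(3 + 3))*(-7) = 5 + (3*6)*(-7) = 5 + 18*(-7) = 5 - 126 = -121)
1/(-26878 + M(115, -315)) = 1/(-26878 - 121) = 1/(-26999) = -1/26999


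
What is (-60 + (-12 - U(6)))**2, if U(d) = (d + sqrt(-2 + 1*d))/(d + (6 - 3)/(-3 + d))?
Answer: 262144/49 ≈ 5349.9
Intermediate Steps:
U(d) = (d + sqrt(-2 + d))/(d + 3/(-3 + d))
(-60 + (-12 - U(6)))**2 = (-60 + (-12 - (6**2 - 3*6 - 3*sqrt(-2 + 6) + 6*sqrt(-2 + 6))/(3 + 6**2 - 3*6)))**2 = (-60 + (-12 - (36 - 18 - 3*sqrt(4) + 6*sqrt(4))/(3 + 36 - 18)))**2 = (-60 + (-12 - (36 - 18 - 3*2 + 6*2)/21))**2 = (-60 + (-12 - (36 - 18 - 6 + 12)/21))**2 = (-60 + (-12 - 24/21))**2 = (-60 + (-12 - 1*8/7))**2 = (-60 + (-12 - 8/7))**2 = (-60 - 92/7)**2 = (-512/7)**2 = 262144/49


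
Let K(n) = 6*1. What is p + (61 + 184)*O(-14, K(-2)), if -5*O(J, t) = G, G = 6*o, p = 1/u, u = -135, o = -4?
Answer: 158759/135 ≈ 1176.0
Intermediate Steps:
p = -1/135 (p = 1/(-135) = -1/135 ≈ -0.0074074)
G = -24 (G = 6*(-4) = -24)
K(n) = 6
O(J, t) = 24/5 (O(J, t) = -⅕*(-24) = 24/5)
p + (61 + 184)*O(-14, K(-2)) = -1/135 + (61 + 184)*(24/5) = -1/135 + 245*(24/5) = -1/135 + 1176 = 158759/135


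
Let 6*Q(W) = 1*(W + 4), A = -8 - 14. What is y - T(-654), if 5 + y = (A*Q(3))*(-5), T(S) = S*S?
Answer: -1282778/3 ≈ -4.2759e+5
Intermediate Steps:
T(S) = S²
A = -22
Q(W) = ⅔ + W/6 (Q(W) = (1*(W + 4))/6 = (1*(4 + W))/6 = (4 + W)/6 = ⅔ + W/6)
y = 370/3 (y = -5 - 22*(⅔ + (⅙)*3)*(-5) = -5 - 22*(⅔ + ½)*(-5) = -5 - 22*7/6*(-5) = -5 - 77/3*(-5) = -5 + 385/3 = 370/3 ≈ 123.33)
y - T(-654) = 370/3 - 1*(-654)² = 370/3 - 1*427716 = 370/3 - 427716 = -1282778/3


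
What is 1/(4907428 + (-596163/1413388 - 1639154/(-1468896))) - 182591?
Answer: -21139910331548436250315/115777395006172421 ≈ -1.8259e+5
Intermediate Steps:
1/(4907428 + (-596163/1413388 - 1639154/(-1468896))) - 182591 = 1/(4907428 + (-596163*1/1413388 - 1639154*(-1/1468896))) - 182591 = 1/(4907428 + (-596163/1413388 + 74507/66768)) - 182591 = 1/(4907428 + 16375672133/23592272496) - 182591 = 1/(115777395006172421/23592272496) - 182591 = 23592272496/115777395006172421 - 182591 = -21139910331548436250315/115777395006172421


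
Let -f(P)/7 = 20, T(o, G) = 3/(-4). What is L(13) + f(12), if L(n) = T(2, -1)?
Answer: -563/4 ≈ -140.75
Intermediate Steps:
T(o, G) = -¾ (T(o, G) = 3*(-¼) = -¾)
f(P) = -140 (f(P) = -7*20 = -140)
L(n) = -¾
L(13) + f(12) = -¾ - 140 = -563/4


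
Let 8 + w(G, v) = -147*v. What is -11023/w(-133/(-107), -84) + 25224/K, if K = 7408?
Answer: 14350361/5713420 ≈ 2.5117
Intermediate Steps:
w(G, v) = -8 - 147*v
-11023/w(-133/(-107), -84) + 25224/K = -11023/(-8 - 147*(-84)) + 25224/7408 = -11023/(-8 + 12348) + 25224*(1/7408) = -11023/12340 + 3153/926 = 14350361/5713420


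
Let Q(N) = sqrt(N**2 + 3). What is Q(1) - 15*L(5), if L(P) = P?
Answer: -73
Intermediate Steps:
Q(N) = sqrt(3 + N**2)
Q(1) - 15*L(5) = sqrt(3 + 1**2) - 15*5 = sqrt(3 + 1) - 75 = sqrt(4) - 75 = 2 - 75 = -73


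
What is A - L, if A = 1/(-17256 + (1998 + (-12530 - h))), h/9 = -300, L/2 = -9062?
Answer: 454694911/25088 ≈ 18124.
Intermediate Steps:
L = -18124 (L = 2*(-9062) = -18124)
h = -2700 (h = 9*(-300) = -2700)
A = -1/25088 (A = 1/(-17256 + (1998 + (-12530 - 1*(-2700)))) = 1/(-17256 + (1998 + (-12530 + 2700))) = 1/(-17256 + (1998 - 9830)) = 1/(-17256 - 7832) = 1/(-25088) = -1/25088 ≈ -3.9860e-5)
A - L = -1/25088 - 1*(-18124) = -1/25088 + 18124 = 454694911/25088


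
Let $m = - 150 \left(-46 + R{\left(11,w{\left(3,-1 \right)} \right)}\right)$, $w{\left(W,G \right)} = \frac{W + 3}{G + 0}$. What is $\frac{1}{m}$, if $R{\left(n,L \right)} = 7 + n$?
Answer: $\frac{1}{4200} \approx 0.0002381$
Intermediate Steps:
$w{\left(W,G \right)} = \frac{3 + W}{G}$
$m = 4200$ ($m = - 150 \left(-46 + \left(7 + 11\right)\right) = - 150 \left(-46 + 18\right) = \left(-150\right) \left(-28\right) = 4200$)
$\frac{1}{m} = \frac{1}{4200}$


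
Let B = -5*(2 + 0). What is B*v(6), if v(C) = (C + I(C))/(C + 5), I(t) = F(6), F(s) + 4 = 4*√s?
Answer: -20/11 - 40*√6/11 ≈ -10.725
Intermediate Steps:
F(s) = -4 + 4*√s
B = -10 (B = -5*2 = -10)
I(t) = -4 + 4*√6
v(C) = (-4 + C + 4*√6)/(5 + C) (v(C) = (C + (-4 + 4*√6))/(C + 5) = (-4 + C + 4*√6)/(5 + C))
B*v(6) = -10*(-4 + 6 + 4*√6)/(5 + 6) = -10*(2 + 4*√6)/11 = -10*(2/11 + 4*√6/11) = -20/11 - 40*√6/11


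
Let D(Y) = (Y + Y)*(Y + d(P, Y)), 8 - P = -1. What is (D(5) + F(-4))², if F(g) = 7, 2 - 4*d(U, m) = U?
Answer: 6241/4 ≈ 1560.3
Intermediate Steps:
P = 9 (P = 8 - 1*(-1) = 8 + 1 = 9)
d(U, m) = ½ - U/4
D(Y) = 2*Y*(-7/4 + Y) (D(Y) = (Y + Y)*(Y + (½ - ¼*9)) = (2*Y)*(Y + (½ - 9/4)) = (2*Y)*(Y - 7/4) = (2*Y)*(-7/4 + Y) = 2*Y*(-7/4 + Y))
(D(5) + F(-4))² = ((½)*5*(-7 + 4*5) + 7)² = ((½)*5*(-7 + 20) + 7)² = ((½)*5*13 + 7)² = (65/2 + 7)² = (79/2)² = 6241/4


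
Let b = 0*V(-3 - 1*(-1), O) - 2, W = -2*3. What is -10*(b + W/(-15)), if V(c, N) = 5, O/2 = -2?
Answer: 16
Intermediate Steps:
O = -4 (O = 2*(-2) = -4)
W = -6
b = -2 (b = 0*5 - 2 = 0 - 2 = -2)
-10*(b + W/(-15)) = -10*(-2 - 6/(-15)) = -10*(-2 - 6*(-1/15)) = -10*(-2 + ⅖) = -10*(-8/5) = 16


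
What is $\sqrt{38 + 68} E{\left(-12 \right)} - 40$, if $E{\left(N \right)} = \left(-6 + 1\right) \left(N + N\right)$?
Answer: $-40 + 120 \sqrt{106} \approx 1195.5$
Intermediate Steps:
$E{\left(N \right)} = - 10 N$ ($E{\left(N \right)} = - 5 \cdot 2 N = - 10 N$)
$\sqrt{38 + 68} E{\left(-12 \right)} - 40 = \sqrt{38 + 68} \left(\left(-10\right) \left(-12\right)\right) - 40 = \sqrt{106} \cdot 120 - 40 = 120 \sqrt{106} - 40 = -40 + 120 \sqrt{106}$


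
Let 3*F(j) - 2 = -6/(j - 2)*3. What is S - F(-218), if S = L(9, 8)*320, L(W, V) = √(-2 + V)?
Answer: -229/330 + 320*√6 ≈ 783.14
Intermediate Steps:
F(j) = ⅔ - 6/(-2 + j) (F(j) = ⅔ + (-6/(j - 2)*3)/3 = ⅔ + (-6/(-2 + j)*3)/3 = ⅔ + (-18/(-2 + j))/3 = ⅔ - 6/(-2 + j))
S = 320*√6 (S = √(-2 + 8)*320 = √6*320 = 320*√6 ≈ 783.84)
S - F(-218) = 320*√6 - 2*(-11 - 218)/(3*(-2 - 218)) = 320*√6 - 2*(-229)/(3*(-220)) = 320*√6 - 2*(-1)*(-229)/(3*220) = 320*√6 - 1*229/330 = 320*√6 - 229/330 = -229/330 + 320*√6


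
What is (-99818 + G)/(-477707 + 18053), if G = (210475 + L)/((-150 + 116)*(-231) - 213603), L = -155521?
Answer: 380324234/1751358349 ≈ 0.21716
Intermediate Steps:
G = -6106/22861 (G = (210475 - 155521)/((-150 + 116)*(-231) - 213603) = 54954/(-34*(-231) - 213603) = 54954/(7854 - 213603) = 54954/(-205749) = 54954*(-1/205749) = -6106/22861 ≈ -0.26709)
(-99818 + G)/(-477707 + 18053) = (-99818 - 6106/22861)/(-477707 + 18053) = -2281945404/22861/(-459654) = -2281945404/22861*(-1/459654) = 380324234/1751358349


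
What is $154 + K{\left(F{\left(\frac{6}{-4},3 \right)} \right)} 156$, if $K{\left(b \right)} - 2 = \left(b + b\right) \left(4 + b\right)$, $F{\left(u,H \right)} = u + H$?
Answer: $3040$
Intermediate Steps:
$F{\left(u,H \right)} = H + u$
$K{\left(b \right)} = 2 + 2 b \left(4 + b\right)$ ($K{\left(b \right)} = 2 + \left(b + b\right) \left(4 + b\right) = 2 + 2 b \left(4 + b\right)$)
$154 + K{\left(F{\left(\frac{6}{-4},3 \right)} \right)} 156 = 154 + \left(2 + 2 \left(3 + \frac{6}{-4}\right)^{2} + 8 \left(3 + \frac{6}{-4}\right)\right) 156 = 154 + \left(2 + 2 \left(3 + 6 \left(- \frac{1}{4}\right)\right)^{2} + 8 \left(3 + 6 \left(- \frac{1}{4}\right)\right)\right) 156 = 154 + \left(2 + 2 \left(3 - \frac{3}{2}\right)^{2} + 8 \left(3 - \frac{3}{2}\right)\right) 156 = 154 + \left(2 + 2 \left(\frac{3}{2}\right)^{2} + 8 \cdot \frac{3}{2}\right) 156 = 154 + \left(2 + 2 \cdot \frac{9}{4} + 12\right) 156 = 154 + \left(2 + \frac{9}{2} + 12\right) 156 = 154 + \frac{37}{2} \cdot 156 = 154 + 2886 = 3040$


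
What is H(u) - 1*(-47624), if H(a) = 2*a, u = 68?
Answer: 47760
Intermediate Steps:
H(u) - 1*(-47624) = 2*68 - 1*(-47624) = 136 + 47624 = 47760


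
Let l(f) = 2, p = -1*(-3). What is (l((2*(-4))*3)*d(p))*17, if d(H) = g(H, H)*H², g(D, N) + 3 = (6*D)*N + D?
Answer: 16524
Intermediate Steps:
g(D, N) = -3 + D + 6*D*N (g(D, N) = -3 + ((6*D)*N + D) = -3 + (6*D*N + D) = -3 + (D + 6*D*N) = -3 + D + 6*D*N)
p = 3
d(H) = H²*(-3 + H + 6*H²) (d(H) = (-3 + H + 6*H*H)*H² = (-3 + H + 6*H²)*H² = H²*(-3 + H + 6*H²))
(l((2*(-4))*3)*d(p))*17 = (2*(3²*(-3 + 3 + 6*3²)))*17 = (2*(9*(-3 + 3 + 6*9)))*17 = (2*(9*(-3 + 3 + 54)))*17 = (2*(9*54))*17 = (2*486)*17 = 972*17 = 16524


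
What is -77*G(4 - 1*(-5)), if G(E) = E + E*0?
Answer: -693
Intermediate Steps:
G(E) = E (G(E) = E + 0 = E)
-77*G(4 - 1*(-5)) = -77*(4 - 1*(-5)) = -77*(4 + 5) = -77*9 = -693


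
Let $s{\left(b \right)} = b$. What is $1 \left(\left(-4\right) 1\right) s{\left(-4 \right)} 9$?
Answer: $144$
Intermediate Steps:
$1 \left(\left(-4\right) 1\right) s{\left(-4 \right)} 9 = 1 \left(\left(-4\right) 1\right) \left(-4\right) 9 = 1 \left(-4\right) \left(-4\right) 9 = \left(-4\right) \left(-4\right) 9 = 16 \cdot 9 = 144$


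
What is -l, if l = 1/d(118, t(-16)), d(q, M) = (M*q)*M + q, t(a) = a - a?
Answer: -1/118 ≈ -0.0084746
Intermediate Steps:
t(a) = 0
d(q, M) = q + q*M**2 (d(q, M) = q*M**2 + q = q + q*M**2)
l = 1/118 (l = 1/(118*(1 + 0**2)) = 1/(118*(1 + 0)) = 1/(118*1) = 1/118 ≈ 0.0084746)
-l = -1*1/118 = -1/118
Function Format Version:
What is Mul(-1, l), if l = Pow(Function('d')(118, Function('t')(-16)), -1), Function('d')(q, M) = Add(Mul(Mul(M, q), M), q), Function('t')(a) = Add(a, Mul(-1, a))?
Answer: Rational(-1, 118) ≈ -0.0084746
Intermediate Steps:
Function('t')(a) = 0
Function('d')(q, M) = Add(q, Mul(q, Pow(M, 2))) (Function('d')(q, M) = Add(Mul(q, Pow(M, 2)), q) = Add(q, Mul(q, Pow(M, 2))))
l = Rational(1, 118) (l = Pow(Mul(118, Add(1, Pow(0, 2))), -1) = Pow(Mul(118, Add(1, 0)), -1) = Pow(Mul(118, 1), -1) = Pow(118, -1) = Rational(1, 118) ≈ 0.0084746)
Mul(-1, l) = Mul(-1, Rational(1, 118)) = Rational(-1, 118)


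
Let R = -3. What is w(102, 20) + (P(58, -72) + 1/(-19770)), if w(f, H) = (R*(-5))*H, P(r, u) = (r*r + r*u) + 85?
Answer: -8441791/19770 ≈ -427.00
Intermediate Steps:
P(r, u) = 85 + r² + r*u (P(r, u) = (r² + r*u) + 85 = 85 + r² + r*u)
w(f, H) = 15*H (w(f, H) = (-3*(-5))*H = 15*H)
w(102, 20) + (P(58, -72) + 1/(-19770)) = 15*20 + ((85 + 58² + 58*(-72)) + 1/(-19770)) = 300 + ((85 + 3364 - 4176) - 1/19770) = 300 + (-727 - 1/19770) = 300 - 14372791/19770 = -8441791/19770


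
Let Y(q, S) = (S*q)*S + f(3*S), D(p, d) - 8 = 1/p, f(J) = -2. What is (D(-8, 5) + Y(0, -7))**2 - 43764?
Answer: -2798687/64 ≈ -43730.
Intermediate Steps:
D(p, d) = 8 + 1/p
Y(q, S) = -2 + q*S**2 (Y(q, S) = (S*q)*S - 2 = q*S**2 - 2 = -2 + q*S**2)
(D(-8, 5) + Y(0, -7))**2 - 43764 = ((8 + 1/(-8)) + (-2 + 0*(-7)**2))**2 - 43764 = ((8 - 1/8) + (-2 + 0*49))**2 - 43764 = (63/8 + (-2 + 0))**2 - 43764 = (63/8 - 2)**2 - 43764 = (47/8)**2 - 43764 = 2209/64 - 43764 = -2798687/64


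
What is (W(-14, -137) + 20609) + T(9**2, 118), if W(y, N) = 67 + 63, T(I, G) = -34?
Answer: 20705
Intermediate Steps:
W(y, N) = 130
(W(-14, -137) + 20609) + T(9**2, 118) = (130 + 20609) - 34 = 20739 - 34 = 20705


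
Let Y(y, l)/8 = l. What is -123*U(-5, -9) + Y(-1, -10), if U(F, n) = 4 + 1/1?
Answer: -695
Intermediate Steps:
Y(y, l) = 8*l
U(F, n) = 5 (U(F, n) = 4 + 1 = 5)
-123*U(-5, -9) + Y(-1, -10) = -123*5 + 8*(-10) = -615 - 80 = -695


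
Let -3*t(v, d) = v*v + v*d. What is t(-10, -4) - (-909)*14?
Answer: 38038/3 ≈ 12679.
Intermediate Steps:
t(v, d) = -v²/3 - d*v/3 (t(v, d) = -(v*v + v*d)/3 = -(v² + d*v)/3 = -v²/3 - d*v/3)
t(-10, -4) - (-909)*14 = -⅓*(-10)*(-4 - 10) - (-909)*14 = -⅓*(-10)*(-14) - 101*(-126) = -140/3 + 12726 = 38038/3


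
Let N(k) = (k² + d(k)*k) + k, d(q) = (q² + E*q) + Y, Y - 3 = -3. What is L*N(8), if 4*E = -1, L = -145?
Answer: -82360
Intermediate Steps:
Y = 0 (Y = 3 - 3 = 0)
E = -¼ (E = (¼)*(-1) = -¼ ≈ -0.25000)
d(q) = q² - q/4 (d(q) = (q² - q/4) + 0 = q² - q/4)
N(k) = k + k² + k²*(-¼ + k) (N(k) = (k² + (k*(-¼ + k))*k) + k = (k² + k²*(-¼ + k)) + k = k + k² + k²*(-¼ + k))
L*N(8) = -1160*(1 + 8² + (¾)*8) = -1160*(1 + 64 + 6) = -1160*71 = -145*568 = -82360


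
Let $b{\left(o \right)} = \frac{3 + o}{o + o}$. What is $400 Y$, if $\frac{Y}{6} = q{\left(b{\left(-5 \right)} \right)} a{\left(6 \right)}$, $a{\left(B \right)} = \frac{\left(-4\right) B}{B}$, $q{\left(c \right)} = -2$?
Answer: $19200$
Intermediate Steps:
$b{\left(o \right)} = \frac{3 + o}{2 o}$
$a{\left(B \right)} = -4$
$Y = 48$ ($Y = 6 \left(\left(-2\right) \left(-4\right)\right) = 6 \cdot 8 = 48$)
$400 Y = 400 \cdot 48 = 19200$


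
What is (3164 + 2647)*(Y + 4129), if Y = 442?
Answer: 26562081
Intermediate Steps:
(3164 + 2647)*(Y + 4129) = (3164 + 2647)*(442 + 4129) = 5811*4571 = 26562081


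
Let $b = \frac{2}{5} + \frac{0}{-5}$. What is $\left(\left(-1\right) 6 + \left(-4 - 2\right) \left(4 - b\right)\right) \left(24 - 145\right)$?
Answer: $\frac{16698}{5} \approx 3339.6$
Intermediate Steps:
$b = \frac{2}{5}$ ($b = 2 \cdot \frac{1}{5} + 0 \left(- \frac{1}{5}\right) = \frac{2}{5} + 0 = \frac{2}{5} \approx 0.4$)
$\left(\left(-1\right) 6 + \left(-4 - 2\right) \left(4 - b\right)\right) \left(24 - 145\right) = \left(\left(-1\right) 6 + \left(-4 - 2\right) \left(4 - \frac{2}{5}\right)\right) \left(24 - 145\right) = \left(-6 - 6 \left(4 - \frac{2}{5}\right)\right) \left(-121\right) = \left(-6 - \frac{108}{5}\right) \left(-121\right) = \left(- \frac{138}{5}\right) \left(-121\right) = \frac{16698}{5}$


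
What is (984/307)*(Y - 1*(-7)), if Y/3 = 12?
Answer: 42312/307 ≈ 137.82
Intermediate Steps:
Y = 36 (Y = 3*12 = 36)
(984/307)*(Y - 1*(-7)) = (984/307)*(36 - 1*(-7)) = (984*(1/307))*(36 + 7) = (984/307)*43 = 42312/307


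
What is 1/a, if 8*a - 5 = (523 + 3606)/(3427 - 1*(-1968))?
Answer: 5395/3888 ≈ 1.3876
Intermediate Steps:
a = 3888/5395 (a = 5/8 + ((523 + 3606)/(3427 - 1*(-1968)))/8 = 5/8 + (4129/(3427 + 1968))/8 = 5/8 + (4129/5395)/8 = 5/8 + (4129*(1/5395))/8 = 5/8 + (⅛)*(4129/5395) = 5/8 + 4129/43160 = 3888/5395 ≈ 0.72067)
1/a = 1/(3888/5395) = 5395/3888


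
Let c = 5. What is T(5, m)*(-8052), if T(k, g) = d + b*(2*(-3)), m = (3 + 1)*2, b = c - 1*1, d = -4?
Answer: 225456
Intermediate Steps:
b = 4 (b = 5 - 1*1 = 5 - 1 = 4)
m = 8 (m = 4*2 = 8)
T(k, g) = -28 (T(k, g) = -4 + 4*(2*(-3)) = -4 + 4*(-6) = -4 - 24 = -28)
T(5, m)*(-8052) = -28*(-8052) = 225456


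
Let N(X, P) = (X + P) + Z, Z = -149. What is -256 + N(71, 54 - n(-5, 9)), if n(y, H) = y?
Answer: -275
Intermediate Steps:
N(X, P) = -149 + P + X (N(X, P) = (X + P) - 149 = (P + X) - 149 = -149 + P + X)
-256 + N(71, 54 - n(-5, 9)) = -256 + (-149 + (54 - 1*(-5)) + 71) = -256 + (-149 + (54 + 5) + 71) = -256 + (-149 + 59 + 71) = -256 - 19 = -275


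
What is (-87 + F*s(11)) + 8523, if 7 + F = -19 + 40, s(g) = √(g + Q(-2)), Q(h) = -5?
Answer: 8436 + 14*√6 ≈ 8470.3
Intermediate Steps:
s(g) = √(-5 + g) (s(g) = √(g - 5) = √(-5 + g))
F = 14 (F = -7 + (-19 + 40) = -7 + 21 = 14)
(-87 + F*s(11)) + 8523 = (-87 + 14*√(-5 + 11)) + 8523 = (-87 + 14*√6) + 8523 = 8436 + 14*√6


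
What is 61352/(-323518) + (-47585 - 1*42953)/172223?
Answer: -19928449090/27858620257 ≈ -0.71534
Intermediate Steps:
61352/(-323518) + (-47585 - 1*42953)/172223 = 61352*(-1/323518) + (-47585 - 42953)*(1/172223) = -30676/161759 - 90538*1/172223 = -30676/161759 - 90538/172223 = -19928449090/27858620257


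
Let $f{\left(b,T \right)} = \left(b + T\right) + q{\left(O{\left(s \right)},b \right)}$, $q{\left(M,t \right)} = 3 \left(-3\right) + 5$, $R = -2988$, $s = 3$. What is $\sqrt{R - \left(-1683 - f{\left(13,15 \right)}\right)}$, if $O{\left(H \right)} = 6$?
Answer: $i \sqrt{1281} \approx 35.791 i$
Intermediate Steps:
$q{\left(M,t \right)} = -4$ ($q{\left(M,t \right)} = -9 + 5 = -4$)
$f{\left(b,T \right)} = -4 + T + b$ ($f{\left(b,T \right)} = \left(b + T\right) - 4 = \left(T + b\right) - 4 = -4 + T + b$)
$\sqrt{R - \left(-1683 - f{\left(13,15 \right)}\right)} = \sqrt{-2988 + \left(\left(\left(-4 + 15 + 13\right) + 736\right) - -947\right)} = \sqrt{-2988 + \left(\left(24 + 736\right) + 947\right)} = \sqrt{-2988 + \left(760 + 947\right)} = \sqrt{-2988 + 1707} = \sqrt{-1281} = i \sqrt{1281}$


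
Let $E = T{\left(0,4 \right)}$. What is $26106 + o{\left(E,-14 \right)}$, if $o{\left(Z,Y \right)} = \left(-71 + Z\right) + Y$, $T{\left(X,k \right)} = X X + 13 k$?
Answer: $26073$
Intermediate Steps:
$T{\left(X,k \right)} = X^{2} + 13 k$
$E = 52$ ($E = 0^{2} + 13 \cdot 4 = 0 + 52 = 52$)
$o{\left(Z,Y \right)} = -71 + Y + Z$
$26106 + o{\left(E,-14 \right)} = 26106 - 33 = 26073$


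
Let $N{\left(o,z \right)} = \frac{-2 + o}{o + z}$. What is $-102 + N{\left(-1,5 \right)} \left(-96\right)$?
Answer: $-30$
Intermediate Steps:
$N{\left(o,z \right)} = \frac{-2 + o}{o + z}$
$-102 + N{\left(-1,5 \right)} \left(-96\right) = -102 + \frac{-2 - 1}{-1 + 5} \left(-96\right) = -102 + \frac{1}{4} \left(-3\right) \left(-96\right) = -102 - -72 = -102 + 72 = -30$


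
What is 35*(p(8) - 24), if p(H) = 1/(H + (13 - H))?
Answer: -10885/13 ≈ -837.31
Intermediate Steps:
p(H) = 1/13
35*(p(8) - 24) = 35*(1/13 - 24) = 35*(-311/13) = -10885/13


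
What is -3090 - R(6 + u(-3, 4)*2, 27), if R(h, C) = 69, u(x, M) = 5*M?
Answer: -3159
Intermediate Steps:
-3090 - R(6 + u(-3, 4)*2, 27) = -3090 - 1*69 = -3090 - 69 = -3159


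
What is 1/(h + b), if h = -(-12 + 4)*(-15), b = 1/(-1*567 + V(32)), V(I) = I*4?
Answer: -439/52681 ≈ -0.0083332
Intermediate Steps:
V(I) = 4*I
b = -1/439 (b = 1/(-1*567 + 4*32) = 1/(-567 + 128) = 1/(-439) = -1/439 ≈ -0.0022779)
h = -120 (h = -(-8)*(-15) = -1*120 = -120)
1/(h + b) = 1/(-120 - 1/439) = 1/(-52681/439) = -439/52681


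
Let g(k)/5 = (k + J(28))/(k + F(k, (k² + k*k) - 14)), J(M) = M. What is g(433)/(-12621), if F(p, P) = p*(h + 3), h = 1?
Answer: -461/5464893 ≈ -8.4357e-5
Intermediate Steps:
F(p, P) = 4*p (F(p, P) = p*(1 + 3) = p*4 = 4*p)
g(k) = (28 + k)/k (g(k) = 5*((k + 28)/(k + 4*k)) = 5*((28 + k)/((5*k))) = 5*((28 + k)*(1/(5*k))) = 5*((28 + k)/(5*k)) = (28 + k)/k)
g(433)/(-12621) = ((28 + 433)/433)/(-12621) = ((1/433)*461)*(-1/12621) = (461/433)*(-1/12621) = -461/5464893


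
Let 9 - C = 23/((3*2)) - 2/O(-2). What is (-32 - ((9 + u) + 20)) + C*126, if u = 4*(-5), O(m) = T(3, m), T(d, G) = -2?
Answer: 484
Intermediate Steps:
O(m) = -2
u = -20
C = 25/6 (C = 9 - (23/((3*2)) - 2/(-2)) = 9 - (23/6 - 2*(-½)) = 9 - (23*(⅙) + 1) = 9 - (23/6 + 1) = 9 - 1*29/6 = 9 - 29/6 = 25/6 ≈ 4.1667)
(-32 - ((9 + u) + 20)) + C*126 = (-32 - ((9 - 20) + 20)) + (25/6)*126 = (-32 - (-11 + 20)) + 525 = (-32 - 1*9) + 525 = (-32 - 9) + 525 = -41 + 525 = 484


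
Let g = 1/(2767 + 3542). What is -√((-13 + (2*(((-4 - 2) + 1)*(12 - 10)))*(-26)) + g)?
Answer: -2*√560565866/2103 ≈ -22.517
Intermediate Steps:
g = 1/6309 ≈ 0.00015850
-√((-13 + (2*(((-4 - 2) + 1)*(12 - 10)))*(-26)) + g) = -√((-13 + (2*(((-4 - 2) + 1)*(12 - 10)))*(-26)) + 1/6309) = -√((-13 + (2*((-6 + 1)*2))*(-26)) + 1/6309) = -√((-13 + (2*(-5*2))*(-26)) + 1/6309) = -√((-13 + (2*(-10))*(-26)) + 1/6309) = -√((-13 - 20*(-26)) + 1/6309) = -√((-13 + 520) + 1/6309) = -√(507 + 1/6309) = -√(3198664/6309) = -2*√560565866/2103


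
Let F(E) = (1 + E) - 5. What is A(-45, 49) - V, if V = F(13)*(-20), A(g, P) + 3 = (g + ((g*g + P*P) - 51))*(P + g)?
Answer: 17497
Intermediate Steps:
A(g, P) = -3 + (P + g)*(-51 + g + P² + g²) (A(g, P) = -3 + (g + ((g*g + P*P) - 51))*(P + g) = -3 + (g + ((g² + P²) - 51))*(P + g) = -3 + (g + ((P² + g²) - 51))*(P + g) = -3 + (g + (-51 + P² + g²))*(P + g) = -3 + (-51 + g + P² + g²)*(P + g) = -3 + (P + g)*(-51 + g + P² + g²))
F(E) = -4 + E
V = -180 (V = (-4 + 13)*(-20) = 9*(-20) = -180)
A(-45, 49) - V = (-3 + 49³ + (-45)² + (-45)³ - 51*49 - 51*(-45) + 49*(-45) + 49*(-45)² - 45*49²) - 1*(-180) = (-3 + 117649 + 2025 - 91125 - 2499 + 2295 - 2205 + 49*2025 - 45*2401) + 180 = (-3 + 117649 + 2025 - 91125 - 2499 + 2295 - 2205 + 99225 - 108045) + 180 = 17317 + 180 = 17497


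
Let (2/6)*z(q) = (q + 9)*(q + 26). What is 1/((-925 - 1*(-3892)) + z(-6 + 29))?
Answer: 1/7671 ≈ 0.00013036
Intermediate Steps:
z(q) = 3*(9 + q)*(26 + q) (z(q) = 3*((q + 9)*(q + 26)) = 3*((9 + q)*(26 + q)) = 3*(9 + q)*(26 + q))
1/((-925 - 1*(-3892)) + z(-6 + 29)) = 1/((-925 - 1*(-3892)) + (702 + 3*(-6 + 29)² + 105*(-6 + 29))) = 1/((-925 + 3892) + (702 + 3*23² + 105*23)) = 1/(2967 + (702 + 3*529 + 2415)) = 1/(2967 + (702 + 1587 + 2415)) = 1/(2967 + 4704) = 1/7671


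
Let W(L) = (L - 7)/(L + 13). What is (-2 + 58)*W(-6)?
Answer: -104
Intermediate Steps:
W(L) = (-7 + L)/(13 + L)
(-2 + 58)*W(-6) = (-2 + 58)*((-7 - 6)/(13 - 6)) = 56*(-13/7) = -104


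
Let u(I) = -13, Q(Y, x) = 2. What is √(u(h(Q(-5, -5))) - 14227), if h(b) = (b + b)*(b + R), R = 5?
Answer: 4*I*√890 ≈ 119.33*I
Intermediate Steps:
h(b) = 2*b*(5 + b) (h(b) = (b + b)*(b + 5) = (2*b)*(5 + b) = 2*b*(5 + b))
√(u(h(Q(-5, -5))) - 14227) = √(-13 - 14227) = √(-14240) = 4*I*√890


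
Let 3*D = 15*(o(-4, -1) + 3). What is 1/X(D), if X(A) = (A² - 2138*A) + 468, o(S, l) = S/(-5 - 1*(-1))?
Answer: -1/41892 ≈ -2.3871e-5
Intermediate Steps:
o(S, l) = -S/4 (o(S, l) = S/(-5 + 1) = S/(-4) = S*(-¼) = -S/4)
D = 20 (D = (15*(-¼*(-4) + 3))/3 = (15*(1 + 3))/3 = (15*4)/3 = (⅓)*60 = 20)
X(A) = 468 + A² - 2138*A
1/X(D) = 1/(468 + 20² - 2138*20) = 1/(468 + 400 - 42760) = 1/(-41892) = -1/41892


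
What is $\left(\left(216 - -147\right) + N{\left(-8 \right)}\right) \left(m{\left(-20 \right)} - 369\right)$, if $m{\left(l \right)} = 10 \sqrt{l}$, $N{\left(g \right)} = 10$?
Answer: $-137637 + 7460 i \sqrt{5} \approx -1.3764 \cdot 10^{5} + 16681.0 i$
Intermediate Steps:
$\left(\left(216 - -147\right) + N{\left(-8 \right)}\right) \left(m{\left(-20 \right)} - 369\right) = \left(\left(216 - -147\right) + 10\right) \left(10 \sqrt{-20} - 369\right) = \left(\left(216 + 147\right) + 10\right) \left(10 \cdot 2 i \sqrt{5} - 369\right) = \left(363 + 10\right) \left(20 i \sqrt{5} - 369\right) = 373 \left(-369 + 20 i \sqrt{5}\right) = -137637 + 7460 i \sqrt{5}$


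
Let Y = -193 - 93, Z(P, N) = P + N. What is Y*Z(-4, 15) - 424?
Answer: -3570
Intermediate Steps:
Z(P, N) = N + P
Y = -286
Y*Z(-4, 15) - 424 = -286*(15 - 4) - 424 = -286*11 - 424 = -3146 - 424 = -3570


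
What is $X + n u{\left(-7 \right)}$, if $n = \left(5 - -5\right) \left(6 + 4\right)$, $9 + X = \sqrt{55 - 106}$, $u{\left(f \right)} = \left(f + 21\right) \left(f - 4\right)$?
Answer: $-15409 + i \sqrt{51} \approx -15409.0 + 7.1414 i$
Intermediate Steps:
$u{\left(f \right)} = \left(-4 + f\right) \left(21 + f\right)$ ($u{\left(f \right)} = \left(21 + f\right) \left(-4 + f\right) = \left(-4 + f\right) \left(21 + f\right)$)
$X = -9 + i \sqrt{51}$ ($X = -9 + \sqrt{55 - 106} = -9 + \sqrt{-51} = -9 + i \sqrt{51} \approx -9.0 + 7.1414 i$)
$n = 100$ ($n = \left(5 + 5\right) 10 = 10 \cdot 10 = 100$)
$X + n u{\left(-7 \right)} = \left(-9 + i \sqrt{51}\right) + 100 \left(-84 + \left(-7\right)^{2} + 17 \left(-7\right)\right) = \left(-9 + i \sqrt{51}\right) + 100 \left(-84 + 49 - 119\right) = \left(-9 + i \sqrt{51}\right) + 100 \left(-154\right) = \left(-9 + i \sqrt{51}\right) - 15400 = -15409 + i \sqrt{51}$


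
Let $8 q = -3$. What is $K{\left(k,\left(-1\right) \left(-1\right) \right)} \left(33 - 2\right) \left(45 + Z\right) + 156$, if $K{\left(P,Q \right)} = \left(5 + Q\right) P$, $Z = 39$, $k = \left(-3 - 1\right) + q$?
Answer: $-68199$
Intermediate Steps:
$q = - \frac{3}{8}$ ($q = \frac{1}{8} \left(-3\right) = - \frac{3}{8} \approx -0.375$)
$k = - \frac{35}{8}$ ($k = \left(-3 - 1\right) - \frac{3}{8} = -4 - \frac{3}{8} = - \frac{35}{8} \approx -4.375$)
$K{\left(P,Q \right)} = P \left(5 + Q\right)$
$K{\left(k,\left(-1\right) \left(-1\right) \right)} \left(33 - 2\right) \left(45 + Z\right) + 156 = - \frac{35 \left(5 - -1\right)}{8} \left(33 - 2\right) \left(45 + 39\right) + 156 = - \frac{35 \left(5 + 1\right)}{8} \cdot 31 \cdot 84 + 156 = \left(- \frac{35}{8}\right) 6 \cdot 2604 + 156 = \left(- \frac{105}{4}\right) 2604 + 156 = -68355 + 156 = -68199$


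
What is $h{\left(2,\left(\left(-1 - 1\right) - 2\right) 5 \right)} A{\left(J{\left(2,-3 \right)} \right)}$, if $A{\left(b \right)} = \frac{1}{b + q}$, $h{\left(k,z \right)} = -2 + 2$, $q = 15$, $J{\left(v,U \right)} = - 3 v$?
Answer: $0$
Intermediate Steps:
$h{\left(k,z \right)} = 0$
$A{\left(b \right)} = \frac{1}{15 + b}$ ($A{\left(b \right)} = \frac{1}{b + 15} = \frac{1}{15 + b}$)
$h{\left(2,\left(\left(-1 - 1\right) - 2\right) 5 \right)} A{\left(J{\left(2,-3 \right)} \right)} = \frac{0}{15 - 6} = \frac{0}{9} = 0 \cdot \frac{1}{9} = 0$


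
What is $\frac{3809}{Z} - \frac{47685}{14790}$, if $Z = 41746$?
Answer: $- \frac{1896395}{605317} \approx -3.1329$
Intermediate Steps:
$\frac{3809}{Z} - \frac{47685}{14790} = \frac{3809}{41746} - \frac{47685}{14790} = 3809 \cdot \frac{1}{41746} - \frac{187}{58} = \frac{3809}{41746} - \frac{187}{58} = - \frac{1896395}{605317}$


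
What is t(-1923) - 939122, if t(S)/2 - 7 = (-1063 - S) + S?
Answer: -941234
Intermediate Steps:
t(S) = -2112 (t(S) = 14 + 2*((-1063 - S) + S) = 14 + 2*(-1063) = 14 - 2126 = -2112)
t(-1923) - 939122 = -2112 - 939122 = -941234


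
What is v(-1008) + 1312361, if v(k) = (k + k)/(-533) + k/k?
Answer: 699490962/533 ≈ 1.3124e+6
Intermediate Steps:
v(k) = 1 - 2*k/533 (v(k) = (2*k)*(-1/533) + 1 = -2*k/533 + 1 = 1 - 2*k/533)
v(-1008) + 1312361 = (1 - 2/533*(-1008)) + 1312361 = (1 + 2016/533) + 1312361 = 2549/533 + 1312361 = 699490962/533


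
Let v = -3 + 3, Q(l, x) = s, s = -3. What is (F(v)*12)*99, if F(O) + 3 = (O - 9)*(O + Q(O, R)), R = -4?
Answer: 28512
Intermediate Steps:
Q(l, x) = -3
v = 0
F(O) = -3 + (-9 + O)*(-3 + O) (F(O) = -3 + (O - 9)*(O - 3) = -3 + (-9 + O)*(-3 + O))
(F(v)*12)*99 = ((24 + 0² - 12*0)*12)*99 = ((24 + 0 + 0)*12)*99 = (24*12)*99 = 288*99 = 28512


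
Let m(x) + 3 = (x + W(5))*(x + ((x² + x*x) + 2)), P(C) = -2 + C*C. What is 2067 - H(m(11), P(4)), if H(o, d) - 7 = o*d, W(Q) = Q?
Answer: -55018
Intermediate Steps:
P(C) = -2 + C²
m(x) = -3 + (5 + x)*(2 + x + 2*x²) (m(x) = -3 + (x + 5)*(x + ((x² + x*x) + 2)) = -3 + (5 + x)*(x + ((x² + x²) + 2)) = -3 + (5 + x)*(x + (2*x² + 2)) = -3 + (5 + x)*(x + (2 + 2*x²)) = -3 + (5 + x)*(2 + x + 2*x²))
H(o, d) = 7 + d*o (H(o, d) = 7 + o*d = 7 + d*o)
2067 - H(m(11), P(4)) = 2067 - (7 + (-2 + 4²)*(7 + 2*11³ + 7*11 + 11*11²)) = 2067 - (7 + (-2 + 16)*(7 + 2*1331 + 77 + 11*121)) = 2067 - (7 + 14*(7 + 2662 + 77 + 1331)) = 2067 - (7 + 14*4077) = 2067 - (7 + 57078) = 2067 - 1*57085 = 2067 - 57085 = -55018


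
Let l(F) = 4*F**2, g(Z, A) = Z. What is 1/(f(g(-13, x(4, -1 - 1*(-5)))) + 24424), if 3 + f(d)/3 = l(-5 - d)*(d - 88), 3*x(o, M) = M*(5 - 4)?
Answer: -1/53153 ≈ -1.8814e-5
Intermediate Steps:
x(o, M) = M/3 (x(o, M) = (M*(5 - 4))/3 = (M*1)/3 = M/3)
f(d) = -9 + 12*(-5 - d)**2*(-88 + d) (f(d) = -9 + 3*((4*(-5 - d)**2)*(d - 88)) = -9 + 3*((4*(-5 - d)**2)*(-88 + d)) = -9 + 3*(4*(-5 - d)**2*(-88 + d)) = -9 + 12*(-5 - d)**2*(-88 + d))
1/(f(g(-13, x(4, -1 - 1*(-5)))) + 24424) = 1/((-26409 - 10260*(-13) - 936*(-13)**2 + 12*(-13)**3) + 24424) = 1/((-26409 + 133380 - 936*169 + 12*(-2197)) + 24424) = 1/((-26409 + 133380 - 158184 - 26364) + 24424) = 1/(-77577 + 24424) = 1/(-53153) = -1/53153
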